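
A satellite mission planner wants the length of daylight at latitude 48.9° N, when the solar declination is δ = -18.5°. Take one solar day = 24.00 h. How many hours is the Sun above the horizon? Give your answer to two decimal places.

cos h₀ = −tan ϕ · tan δ = −tan(+48.9°) × tan(-18.500°) = 0.3836, so h₀ = 1.1772 rad = 67.45°.
Daylight = 2h₀/(2π) × 24.00 h = (1.1772/π) × 24.00 = 8.99 h.

8.99 h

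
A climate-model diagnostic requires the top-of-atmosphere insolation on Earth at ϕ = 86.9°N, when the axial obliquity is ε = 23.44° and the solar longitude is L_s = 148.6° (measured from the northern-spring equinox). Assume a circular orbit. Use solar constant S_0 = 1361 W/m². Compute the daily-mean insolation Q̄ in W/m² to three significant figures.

Q̄ ≈ 282 W/m²

Solar declination: sin δ = sin ε · sin L_s = sin 23.44° × sin 148.6° = 0.20725, so δ = +11.961°.
cos h₀ = −tan(+86.9°) tan(+11.961°) = -3.9117 ≤ −1 ⇒ polar day, h₀ = π.
Bracket: h₀ sin ϕ sin δ + cos ϕ cos δ sin h₀ = 3.1416×0.99854×0.20725 + 0.05408×0.97829×0.00000 = 0.650146 + 0.000000 = 0.650146.
Q̄ = (S_0/π) × [bracket] = (1361/π) × 0.650146 = 281.7 W/m².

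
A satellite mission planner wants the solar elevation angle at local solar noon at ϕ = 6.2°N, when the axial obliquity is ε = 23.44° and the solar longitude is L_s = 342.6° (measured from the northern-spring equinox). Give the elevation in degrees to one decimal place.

77.0°

Solar declination: sin δ = sin ε · sin L_s = sin 23.44° × sin 342.6° = -0.11895, so δ = -6.832°.
At local noon the hour angle is zero, so the zenith angle equals |ϕ − δ| = |+6.2° − (-6.832°)| = 13.032°.
Elevation = 90° − 13.032° = 77.0°.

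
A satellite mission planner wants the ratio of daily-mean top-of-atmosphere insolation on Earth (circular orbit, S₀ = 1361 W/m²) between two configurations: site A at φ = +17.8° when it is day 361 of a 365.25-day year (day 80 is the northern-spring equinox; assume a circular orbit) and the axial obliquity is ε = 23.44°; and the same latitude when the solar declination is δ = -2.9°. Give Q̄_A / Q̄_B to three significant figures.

Q̄_A / Q̄_B ≈ 0.748

— Configuration A (φ=+17.8°):
Solar longitude: λ_s = 360° × (361 − 80)/365.25 = 276.961°.
sin δ = sin 23.44° × sin 276.961° = -0.39486, so δ = -23.257°.
cos H₀ = −tan(+17.8°) tan(-23.257°) = 0.1380, H₀ = 1.4324 rad.
Bracket: H₀ sin φ sin δ + cos φ cos δ sin H₀ = 1.4324×0.30570×-0.39486 + 0.95213×0.91874×0.99043 = -0.172903 + 0.866388 = 0.693485.
Q̄ = (S₀/π) × [bracket] = (1361/π) × 0.693485 = 300.43 W/m².
— Configuration B (φ=+17.8°):
cos H₀ = −tan(+17.8°) tan(-2.900°) = 0.0163, H₀ = 1.5545 rad.
Bracket: H₀ sin φ sin δ + cos φ cos δ sin H₀ = 1.5545×0.30570×-0.05059 + 0.95213×0.99872×0.99987 = -0.024041 + 0.950788 = 0.926747.
Q̄ = (S₀/π) × [bracket] = (1361/π) × 0.926747 = 401.49 W/m².
Ratio Q̄_A / Q̄_B = 300.43 / 401.49 = 0.7483.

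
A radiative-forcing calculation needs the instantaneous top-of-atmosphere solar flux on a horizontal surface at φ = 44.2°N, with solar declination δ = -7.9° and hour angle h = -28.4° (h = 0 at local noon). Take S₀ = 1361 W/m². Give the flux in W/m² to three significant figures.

720 W/m²

cos θ_z = sin φ sin δ + cos φ cos δ cos h = -0.095822 + 0.624644 = 0.528822.
Flux = S₀ · cos θ_z = 1361 × 0.528822 = 719.7 W/m².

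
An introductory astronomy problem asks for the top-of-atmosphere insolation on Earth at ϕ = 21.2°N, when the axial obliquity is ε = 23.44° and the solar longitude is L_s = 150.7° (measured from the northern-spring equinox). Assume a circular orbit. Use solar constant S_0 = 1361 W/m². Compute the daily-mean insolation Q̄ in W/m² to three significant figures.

Q̄ ≈ 445 W/m²

Solar declination: sin δ = sin ε · sin L_s = sin 23.44° × sin 150.7° = 0.19467, so δ = +11.225°.
cos h₀ = −tan(+21.2°) tan(+11.225°) = -0.0770, h₀ = 1.6479 rad.
Bracket: h₀ sin ϕ sin δ + cos ϕ cos δ sin h₀ = 1.6479×0.36162×0.19467 + 0.93232×0.98087×0.99703 = 0.116007 + 0.911769 = 1.027776.
Q̄ = (S_0/π) × [bracket] = (1361/π) × 1.027776 = 445.3 W/m².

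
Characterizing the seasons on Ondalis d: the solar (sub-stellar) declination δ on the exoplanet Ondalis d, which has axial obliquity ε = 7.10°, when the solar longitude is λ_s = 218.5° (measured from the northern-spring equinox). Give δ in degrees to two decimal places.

δ = -4.41°

sin δ = sin ε · sin λ_s = sin 7.10° × sin 218.5° = -0.076944.
δ = arcsin(-0.076944) = -4.41°.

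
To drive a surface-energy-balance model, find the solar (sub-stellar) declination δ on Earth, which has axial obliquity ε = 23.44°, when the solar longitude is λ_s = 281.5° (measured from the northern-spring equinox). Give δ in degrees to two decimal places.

δ = -22.94°

sin δ = sin ε · sin λ_s = sin 23.44° × sin 281.5° = -0.389803.
δ = arcsin(-0.389803) = -22.94°.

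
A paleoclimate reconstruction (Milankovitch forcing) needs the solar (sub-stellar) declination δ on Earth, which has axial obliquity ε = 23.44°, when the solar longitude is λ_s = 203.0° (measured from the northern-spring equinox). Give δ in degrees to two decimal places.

δ = -8.94°

sin δ = sin ε · sin λ_s = sin 23.44° × sin 203.0° = -0.155428.
δ = arcsin(-0.155428) = -8.94°.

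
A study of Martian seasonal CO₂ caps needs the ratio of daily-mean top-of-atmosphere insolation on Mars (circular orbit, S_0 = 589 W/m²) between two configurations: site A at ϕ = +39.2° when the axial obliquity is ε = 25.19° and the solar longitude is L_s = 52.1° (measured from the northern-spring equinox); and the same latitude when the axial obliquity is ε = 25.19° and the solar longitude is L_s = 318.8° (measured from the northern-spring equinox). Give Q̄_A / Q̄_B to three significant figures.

Q̄_A / Q̄_B ≈ 2.25

— Configuration A (ϕ=+39.2°):
Solar declination: sin δ = sin ε · sin L_s = sin 25.19° × sin 52.1° = 0.33585, so δ = +19.624°.
cos h₀ = −tan(+39.2°) tan(+19.624°) = -0.2908, h₀ = 1.8659 rad.
Bracket: h₀ sin ϕ sin δ + cos ϕ cos δ sin h₀ = 1.8659×0.63203×0.33585 + 0.77494×0.94192×0.95678 = 0.396070 + 0.698384 = 1.094454.
Q̄ = (S_0/π) × [bracket] = (589/π) × 1.094454 = 205.19 W/m².
— Configuration B (ϕ=+39.2°):
Solar declination: sin δ = sin ε · sin L_s = sin 25.19° × sin 318.8° = -0.28035, so δ = -16.281°.
cos h₀ = −tan(+39.2°) tan(-16.281°) = 0.2382, h₀ = 1.3303 rad.
Bracket: h₀ sin ϕ sin δ + cos ϕ cos δ sin h₀ = 1.3303×0.63203×-0.28035 + 0.77494×0.95990×0.97122 = -0.235715 + 0.722456 = 0.486741.
Q̄ = (S_0/π) × [bracket] = (589/π) × 0.486741 = 91.256 W/m².
Ratio Q̄_A / Q̄_B = 205.19 / 91.256 = 2.249.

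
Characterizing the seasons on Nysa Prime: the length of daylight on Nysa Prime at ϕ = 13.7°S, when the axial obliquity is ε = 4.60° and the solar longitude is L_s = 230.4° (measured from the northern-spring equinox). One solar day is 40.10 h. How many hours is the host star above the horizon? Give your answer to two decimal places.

20.24 h

Solar declination: sin δ = sin ε · sin L_s = sin 4.60° × sin 230.4° = -0.06179, so δ = -3.543°.
cos h₀ = −tan ϕ · tan δ = −tan(-13.7°) × tan(-3.543°) = -0.0151, so h₀ = 1.5859 rad = 90.86°.
Daylight = 2h₀/(2π) × 40.10 h = (1.5859/π) × 40.10 = 20.24 h.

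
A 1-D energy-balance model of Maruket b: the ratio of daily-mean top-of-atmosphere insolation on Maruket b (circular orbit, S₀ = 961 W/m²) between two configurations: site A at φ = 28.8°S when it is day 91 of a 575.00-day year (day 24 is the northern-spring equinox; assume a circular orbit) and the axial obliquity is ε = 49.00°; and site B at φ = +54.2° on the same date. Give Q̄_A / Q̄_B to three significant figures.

— Configuration A (φ=-28.8°):
Solar longitude: λ_s = 360° × (91 − 24)/575.00 = 41.948°.
sin δ = sin 49.00° × sin 41.948° = 0.50449, so δ = +30.297°.
cos H₀ = −tan(-28.8°) tan(+30.297°) = 0.3212, H₀ = 1.2438 rad.
Bracket: H₀ sin φ sin δ + cos φ cos δ sin H₀ = 1.2438×-0.48175×0.50449 + 0.87631×0.86342×0.94701 = -0.302291 + 0.716530 = 0.414239.
Q̄ = (S₀/π) × [bracket] = (961/π) × 0.414239 = 126.71 W/m².
— Configuration B (φ=+54.2°):
cos H₀ = −tan(+54.2°) tan(+30.297°) = -0.8101, H₀ = 2.5152 rad.
Bracket: H₀ sin φ sin δ + cos φ cos δ sin H₀ = 2.5152×0.81106×0.50449 + 0.58496×0.86342×0.58624 = 1.029149 + 0.296090 = 1.325239.
Q̄ = (S₀/π) × [bracket] = (961/π) × 1.325239 = 405.39 W/m².
Ratio Q̄_A / Q̄_B = 126.71 / 405.39 = 0.3126.

Q̄_A / Q̄_B ≈ 0.313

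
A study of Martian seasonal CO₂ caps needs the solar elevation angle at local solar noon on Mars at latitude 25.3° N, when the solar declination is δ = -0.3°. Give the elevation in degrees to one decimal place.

64.4°

At local noon the hour angle is zero, so the zenith angle equals |φ − δ| = |+25.3° − (-0.300°)| = 25.600°.
Elevation = 90° − 25.600° = 64.4°.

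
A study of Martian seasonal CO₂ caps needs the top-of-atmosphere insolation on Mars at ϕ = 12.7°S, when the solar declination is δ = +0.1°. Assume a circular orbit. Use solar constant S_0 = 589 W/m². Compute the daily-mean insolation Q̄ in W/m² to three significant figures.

Q̄ ≈ 183 W/m²

cos h₀ = −tan(-12.7°) tan(+0.100°) = 0.0004, h₀ = 1.5704 rad.
Bracket: h₀ sin ϕ sin δ + cos ϕ cos δ sin h₀ = 1.5704×-0.21985×0.00175 + 0.97553×1.00000×1.00000 = -0.000604 + 0.975530 = 0.974926.
Q̄ = (S_0/π) × [bracket] = (589/π) × 0.974926 = 182.8 W/m².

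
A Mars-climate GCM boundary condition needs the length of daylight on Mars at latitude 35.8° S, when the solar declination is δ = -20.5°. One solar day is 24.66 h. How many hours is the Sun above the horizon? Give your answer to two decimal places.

14.47 h

cos h₀ = −tan ϕ · tan δ = −tan(-35.8°) × tan(-20.500°) = -0.2697, so h₀ = 1.8438 rad = 105.64°.
Daylight = 2h₀/(2π) × 24.66 h = (1.8438/π) × 24.66 = 14.47 h.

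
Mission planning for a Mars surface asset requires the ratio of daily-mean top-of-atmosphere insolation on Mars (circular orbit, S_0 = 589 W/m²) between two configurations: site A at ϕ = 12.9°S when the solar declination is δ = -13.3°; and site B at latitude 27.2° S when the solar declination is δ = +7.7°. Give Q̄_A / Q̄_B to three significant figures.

— Configuration A (ϕ=-12.9°):
cos h₀ = −tan(-12.9°) tan(-13.300°) = -0.0541, h₀ = 1.6250 rad.
Bracket: h₀ sin ϕ sin δ + cos ϕ cos δ sin h₀ = 1.6250×-0.22325×-0.23005 + 0.97476×0.97318×0.99853 = 0.083458 + 0.947222 = 1.030680.
Q̄ = (S_0/π) × [bracket] = (589/π) × 1.030680 = 193.24 W/m².
— Configuration B (ϕ=-27.2°):
cos h₀ = −tan(-27.2°) tan(+7.700°) = 0.0695, h₀ = 1.5013 rad.
Bracket: h₀ sin ϕ sin δ + cos ϕ cos δ sin h₀ = 1.5013×-0.45710×0.13399 + 0.88942×0.99098×0.99758 = -0.091950 + 0.879264 = 0.787314.
Q̄ = (S_0/π) × [bracket] = (589/π) × 0.787314 = 147.61 W/m².
Ratio Q̄_A / Q̄_B = 193.24 / 147.61 = 1.309.

Q̄_A / Q̄_B ≈ 1.31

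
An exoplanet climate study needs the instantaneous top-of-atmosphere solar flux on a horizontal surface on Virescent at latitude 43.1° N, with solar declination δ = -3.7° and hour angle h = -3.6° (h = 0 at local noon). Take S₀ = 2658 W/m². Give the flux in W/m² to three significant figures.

cos θ_z = sin φ sin δ + cos φ cos δ cos h = -0.044093 + 0.727203 = 0.683110.
Flux = S₀ · cos θ_z = 2658 × 0.683110 = 1816 W/m².

1.82e+03 W/m²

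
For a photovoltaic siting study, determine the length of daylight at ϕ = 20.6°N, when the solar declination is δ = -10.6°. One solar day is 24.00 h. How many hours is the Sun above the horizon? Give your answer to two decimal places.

11.46 h

cos h₀ = −tan ϕ · tan δ = −tan(+20.6°) × tan(-10.600°) = 0.0703, so h₀ = 1.5004 rad = 85.97°.
Daylight = 2h₀/(2π) × 24.00 h = (1.5004/π) × 24.00 = 11.46 h.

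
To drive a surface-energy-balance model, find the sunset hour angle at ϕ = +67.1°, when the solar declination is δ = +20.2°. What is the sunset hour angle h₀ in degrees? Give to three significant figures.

cos h₀ = −tan ϕ · tan δ = −tan(+67.1°) × tan(+20.200°) = -0.8710, so h₀ = 2.6280 rad = 150.58°.

h₀ = 151°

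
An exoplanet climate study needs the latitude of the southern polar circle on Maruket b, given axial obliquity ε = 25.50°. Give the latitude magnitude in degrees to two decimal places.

The polar circle is the lowest latitude that experiences at least one full rotation of continuous darkness at the northern-summer solstice; it lies at |ϕ| = 90° − ε = 90° − 25.50° = 64.50°.

64.50°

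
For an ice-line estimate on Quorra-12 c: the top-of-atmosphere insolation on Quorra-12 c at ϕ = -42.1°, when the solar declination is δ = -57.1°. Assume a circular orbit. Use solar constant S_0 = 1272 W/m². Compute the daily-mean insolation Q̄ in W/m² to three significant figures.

Q̄ ≈ 716 W/m²

cos h₀ = −tan(-42.1°) tan(-57.100°) = -1.3967 ≤ −1 ⇒ polar day, h₀ = π.
Bracket: h₀ sin ϕ sin δ + cos ϕ cos δ sin h₀ = 3.1416×-0.67043×-0.83962 + 0.74198×0.54317×0.00000 = 1.768427 + 0.000000 = 1.768427.
Q̄ = (S_0/π) × [bracket] = (1272/π) × 1.768427 = 716.0 W/m².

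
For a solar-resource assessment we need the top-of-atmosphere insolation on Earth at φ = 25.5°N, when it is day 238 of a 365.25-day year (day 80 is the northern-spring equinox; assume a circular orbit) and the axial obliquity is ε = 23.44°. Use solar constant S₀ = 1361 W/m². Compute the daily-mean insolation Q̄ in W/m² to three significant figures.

Q̄ ≈ 435 W/m²

Solar longitude: λ_s = 360° × (238 − 80)/365.25 = 155.729°.
sin δ = sin 23.44° × sin 155.729° = 0.16351, so δ = +9.411°.
cos H₀ = −tan(+25.5°) tan(+9.411°) = -0.0791, H₀ = 1.6499 rad.
Bracket: H₀ sin φ sin δ + cos φ cos δ sin H₀ = 1.6499×0.43051×0.16351 + 0.90259×0.98654×0.99687 = 0.116141 + 0.887654 = 1.003795.
Q̄ = (S₀/π) × [bracket] = (1361/π) × 1.003795 = 434.9 W/m².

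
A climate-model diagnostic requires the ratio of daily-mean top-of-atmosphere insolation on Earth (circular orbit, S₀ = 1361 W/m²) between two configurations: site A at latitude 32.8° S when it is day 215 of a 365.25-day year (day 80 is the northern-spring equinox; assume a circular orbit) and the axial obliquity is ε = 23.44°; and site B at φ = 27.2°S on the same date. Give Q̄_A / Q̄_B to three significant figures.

— Configuration A (φ=-32.8°):
Solar longitude: λ_s = 360° × (215 − 80)/365.25 = 133.060°.
sin δ = sin 23.44° × sin 133.060° = 0.29064, so δ = +16.896°.
cos H₀ = −tan(-32.8°) tan(+16.896°) = 0.1958, H₀ = 1.3738 rad.
Bracket: H₀ sin φ sin δ + cos φ cos δ sin H₀ = 1.3738×-0.54171×0.29064 + 0.84057×0.95683×0.98065 = -0.216295 + 0.788720 = 0.572425.
Q̄ = (S₀/π) × [bracket] = (1361/π) × 0.572425 = 247.99 W/m².
— Configuration B (φ=-27.2°):
cos H₀ = −tan(-27.2°) tan(+16.896°) = 0.1561, H₀ = 1.4140 rad.
Bracket: H₀ sin φ sin δ + cos φ cos δ sin H₀ = 1.4140×-0.45710×0.29064 + 0.88942×0.95683×0.98774 = -0.187852 + 0.840590 = 0.652738.
Q̄ = (S₀/π) × [bracket] = (1361/π) × 0.652738 = 282.78 W/m².
Ratio Q̄_A / Q̄_B = 247.99 / 282.78 = 0.8770.

Q̄_A / Q̄_B ≈ 0.877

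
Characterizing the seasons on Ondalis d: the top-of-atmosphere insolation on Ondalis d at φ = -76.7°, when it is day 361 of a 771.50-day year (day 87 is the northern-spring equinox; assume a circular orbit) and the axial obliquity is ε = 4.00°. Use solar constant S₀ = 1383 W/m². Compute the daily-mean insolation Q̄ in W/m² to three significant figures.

Q̄ ≈ 66.8 W/m²

Solar longitude: λ_s = 360° × (361 − 87)/771.50 = 127.855°.
sin δ = sin 4.00° × sin 127.855° = 0.05508, so δ = +3.157°.
cos H₀ = −tan(-76.7°) tan(+3.157°) = 0.2333, H₀ = 1.3353 rad.
Bracket: H₀ sin φ sin δ + cos φ cos δ sin H₀ = 1.3353×-0.97318×0.05508 + 0.23005×0.99848×0.97239 = -0.071576 + 0.223358 = 0.151782.
Q̄ = (S₀/π) × [bracket] = (1383/π) × 0.151782 = 66.82 W/m².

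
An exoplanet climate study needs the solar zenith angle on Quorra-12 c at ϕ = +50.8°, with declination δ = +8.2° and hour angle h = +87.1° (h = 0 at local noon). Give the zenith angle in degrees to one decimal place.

cos θ_z = sin ϕ sin δ + cos ϕ cos δ cos h = 0.110530 + 0.031649 = 0.142179.
θ_z = arccos(0.142179) = 81.8°.

θ_z = 81.8°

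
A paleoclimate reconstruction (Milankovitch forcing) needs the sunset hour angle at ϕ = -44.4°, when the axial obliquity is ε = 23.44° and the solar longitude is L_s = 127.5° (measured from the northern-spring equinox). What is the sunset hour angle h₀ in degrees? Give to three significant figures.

h₀ = 71.0°

Solar declination: sin δ = sin ε · sin L_s = sin 23.44° × sin 127.5° = 0.31559, so δ = +18.396°.
cos h₀ = −tan ϕ · tan δ = −tan(-44.4°) × tan(+18.396°) = 0.3257, so h₀ = 1.2391 rad = 70.99°.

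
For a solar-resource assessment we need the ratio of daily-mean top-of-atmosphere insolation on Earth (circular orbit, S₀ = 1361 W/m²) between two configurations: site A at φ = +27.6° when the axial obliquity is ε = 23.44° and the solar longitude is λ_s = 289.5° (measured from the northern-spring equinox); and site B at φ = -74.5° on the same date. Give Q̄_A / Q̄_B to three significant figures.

— Configuration A (φ=+27.6°):
Solar declination: sin δ = sin ε · sin λ_s = sin 23.44° × sin 289.5° = -0.37497, so δ = -22.023°.
cos H₀ = −tan(+27.6°) tan(-22.023°) = 0.2115, H₀ = 1.3577 rad.
Bracket: H₀ sin φ sin δ + cos φ cos δ sin H₀ = 1.3577×0.46330×-0.37497 + 0.88620×0.92704×0.97739 = -0.235865 + 0.802968 = 0.567103.
Q̄ = (S₀/π) × [bracket] = (1361/π) × 0.567103 = 245.68 W/m².
— Configuration B (φ=-74.5°):
cos H₀ = −tan(-74.5°) tan(-22.023°) = -1.4585 ≤ −1 ⇒ polar day, H₀ = π.
Bracket: H₀ sin φ sin δ + cos φ cos δ sin H₀ = 3.1416×-0.96363×-0.37497 + 0.26724×0.92704×0.00000 = 1.135162 + 0.000000 = 1.135162.
Q̄ = (S₀/π) × [bracket] = (1361/π) × 1.135162 = 491.77 W/m².
Ratio Q̄_A / Q̄_B = 245.68 / 491.77 = 0.4996.

Q̄_A / Q̄_B ≈ 0.500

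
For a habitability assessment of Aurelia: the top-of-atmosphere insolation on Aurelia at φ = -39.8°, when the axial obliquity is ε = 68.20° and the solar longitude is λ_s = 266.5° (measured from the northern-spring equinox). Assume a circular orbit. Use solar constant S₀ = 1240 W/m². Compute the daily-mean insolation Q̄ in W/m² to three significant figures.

Q̄ ≈ 736 W/m²

Solar declination: sin δ = sin ε · sin λ_s = sin 68.20° × sin 266.5° = -0.92675, so δ = -67.934°.
cos H₀ = −tan(-39.8°) tan(-67.934°) = -2.0554 ≤ −1 ⇒ polar day, H₀ = π.
Bracket: H₀ sin φ sin δ + cos φ cos δ sin H₀ = 3.1416×-0.64011×-0.92675 + 0.76828×0.37567×0.00000 = 1.863666 + 0.000000 = 1.863666.
Q̄ = (S₀/π) × [bracket] = (1240/π) × 1.863666 = 735.6 W/m².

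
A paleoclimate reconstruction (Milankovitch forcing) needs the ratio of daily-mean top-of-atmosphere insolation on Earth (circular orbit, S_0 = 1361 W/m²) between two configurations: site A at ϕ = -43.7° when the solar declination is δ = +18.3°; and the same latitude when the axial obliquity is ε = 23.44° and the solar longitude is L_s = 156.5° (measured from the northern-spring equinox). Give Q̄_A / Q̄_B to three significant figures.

Q̄_A / Q̄_B ≈ 0.691

— Configuration A (ϕ=-43.7°):
cos h₀ = −tan(-43.7°) tan(+18.300°) = 0.3160, h₀ = 1.2492 rad.
Bracket: h₀ sin ϕ sin δ + cos ϕ cos δ sin h₀ = 1.2492×-0.69088×0.31399 + 0.72297×0.94943×0.94875 = -0.270988 + 0.651231 = 0.380243.
Q̄ = (S_0/π) × [bracket] = (1361/π) × 0.380243 = 164.73 W/m².
— Configuration B (ϕ=-43.7°):
Solar declination: sin δ = sin ε · sin L_s = sin 23.44° × sin 156.5° = 0.15862, so δ = +9.127°.
cos h₀ = −tan(-43.7°) tan(+9.127°) = 0.1535, h₀ = 1.4167 rad.
Bracket: h₀ sin ϕ sin δ + cos ϕ cos δ sin h₀ = 1.4167×-0.69088×0.15862 + 0.72297×0.98734×0.98815 = -0.155252 + 0.705358 = 0.550106.
Q̄ = (S_0/π) × [bracket] = (1361/π) × 0.550106 = 238.32 W/m².
Ratio Q̄_A / Q̄_B = 164.73 / 238.32 = 0.6912.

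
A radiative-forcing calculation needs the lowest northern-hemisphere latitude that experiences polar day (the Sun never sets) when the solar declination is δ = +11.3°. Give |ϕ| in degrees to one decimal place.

Polar day requires cos h₀ = −tan ϕ tan δ ≤ −1, i.e. tan ϕ tan δ ≥ 1.
The boundary is |tan ϕ| · |tan δ| = 1, so |ϕ| = 90° − |δ| = 90° − 11.3° = 78.7° in the northern hemisphere.

|ϕ| = 78.7°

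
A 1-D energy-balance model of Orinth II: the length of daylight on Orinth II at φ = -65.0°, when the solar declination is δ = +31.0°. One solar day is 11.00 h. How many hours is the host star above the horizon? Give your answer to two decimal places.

cos H₀ = −tan φ · tan δ = 1.2885 ≥ 1, so the host star never rises (polar night) and H₀ = 0.
Daylight = 2H₀/(2π) × 11.00 h = (0.0000/π) × 11.00 = 0.00 h.

0.00 h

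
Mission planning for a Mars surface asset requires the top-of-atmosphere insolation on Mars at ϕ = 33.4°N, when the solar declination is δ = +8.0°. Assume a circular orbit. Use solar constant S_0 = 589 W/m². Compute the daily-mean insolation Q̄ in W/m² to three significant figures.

Q̄ ≈ 178 W/m²

cos h₀ = −tan(+33.4°) tan(+8.000°) = -0.0927, h₀ = 1.6636 rad.
Bracket: h₀ sin ϕ sin δ + cos ϕ cos δ sin h₀ = 1.6636×0.55048×0.13917 + 0.83485×0.99027×0.99570 = 0.127449 + 0.823172 = 0.950621.
Q̄ = (S_0/π) × [bracket] = (589/π) × 0.950621 = 178.2 W/m².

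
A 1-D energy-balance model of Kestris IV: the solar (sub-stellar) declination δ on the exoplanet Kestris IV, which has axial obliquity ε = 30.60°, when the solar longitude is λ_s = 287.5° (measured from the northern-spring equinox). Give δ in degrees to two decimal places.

sin δ = sin ε · sin λ_s = sin 30.60° × sin 287.5° = -0.485481.
δ = arcsin(-0.485481) = -29.04°.

δ = -29.04°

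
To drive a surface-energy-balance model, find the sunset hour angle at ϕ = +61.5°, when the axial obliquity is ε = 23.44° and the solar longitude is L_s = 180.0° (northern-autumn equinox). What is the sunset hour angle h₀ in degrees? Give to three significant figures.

Solar declination: sin δ = sin ε · sin L_s = sin 23.44° × sin 180.0° = 0.00000, so δ = +0.000°.
cos h₀ = −tan ϕ · tan δ = −tan(+61.5°) × tan(+0.000°) = -0.0000, so h₀ = 1.5708 rad = 90.00°.

h₀ = 90.0°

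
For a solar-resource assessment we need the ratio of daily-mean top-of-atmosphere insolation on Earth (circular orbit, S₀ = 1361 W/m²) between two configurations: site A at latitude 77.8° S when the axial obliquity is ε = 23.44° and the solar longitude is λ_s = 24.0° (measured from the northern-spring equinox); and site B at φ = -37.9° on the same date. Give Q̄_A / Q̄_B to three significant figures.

— Configuration A (φ=-77.8°):
Solar declination: sin δ = sin ε · sin λ_s = sin 23.44° × sin 24.0° = 0.16180, so δ = +9.311°.
cos H₀ = −tan(-77.8°) tan(+9.311°) = 0.7583, H₀ = 0.7101 rad.
Bracket: H₀ sin φ sin δ + cos φ cos δ sin H₀ = 0.7101×-0.97742×0.16180 + 0.21132×0.98682×0.65188 = -0.112300 + 0.135940 = 0.023640.
Q̄ = (S₀/π) × [bracket] = (1361/π) × 0.023640 = 10.241 W/m².
— Configuration B (φ=-37.9°):
cos H₀ = −tan(-37.9°) tan(+9.311°) = 0.1276, H₀ = 1.4428 rad.
Bracket: H₀ sin φ sin δ + cos φ cos δ sin H₀ = 1.4428×-0.61429×0.16180 + 0.78908×0.98682×0.99182 = -0.143403 + 0.772310 = 0.628907.
Q̄ = (S₀/π) × [bracket] = (1361/π) × 0.628907 = 272.45 W/m².
Ratio Q̄_A / Q̄_B = 10.241 / 272.45 = 0.03759.

Q̄_A / Q̄_B ≈ 0.0376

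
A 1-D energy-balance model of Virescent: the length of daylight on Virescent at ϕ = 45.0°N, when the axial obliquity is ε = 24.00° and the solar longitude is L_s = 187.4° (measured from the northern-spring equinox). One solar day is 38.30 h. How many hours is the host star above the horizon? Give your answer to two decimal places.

18.51 h

Solar declination: sin δ = sin ε · sin L_s = sin 24.00° × sin 187.4° = -0.05239, so δ = -3.003°.
cos h₀ = −tan ϕ · tan δ = −tan(+45.0°) × tan(-3.003°) = 0.0525, so h₀ = 1.5183 rad = 86.99°.
Daylight = 2h₀/(2π) × 38.30 h = (1.5183/π) × 38.30 = 18.51 h.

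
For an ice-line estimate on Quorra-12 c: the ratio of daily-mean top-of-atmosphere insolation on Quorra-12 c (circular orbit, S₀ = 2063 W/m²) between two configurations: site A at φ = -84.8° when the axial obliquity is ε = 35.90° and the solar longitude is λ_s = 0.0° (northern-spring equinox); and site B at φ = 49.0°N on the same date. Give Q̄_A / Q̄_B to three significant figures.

— Configuration A (φ=-84.8°):
Solar declination: sin δ = sin ε · sin λ_s = sin 35.90° × sin 0.0° = 0.00000, so δ = +0.000°.
cos H₀ = −tan(-84.8°) tan(+0.000°) = 0.0000, H₀ = 1.5708 rad.
Bracket: H₀ sin φ sin δ + cos φ cos δ sin H₀ = 1.5708×-0.99588×0.00000 + 0.09063×1.00000×1.00000 = -0.000000 + 0.090630 = 0.090630.
Q̄ = (S₀/π) × [bracket] = (2063/π) × 0.090630 = 59.514 W/m².
— Configuration B (φ=+49.0°):
cos H₀ = −tan(+49.0°) tan(+0.000°) = -0.0000, H₀ = 1.5708 rad.
Bracket: H₀ sin φ sin δ + cos φ cos δ sin H₀ = 1.5708×0.75471×0.00000 + 0.65606×1.00000×1.00000 = 0.000000 + 0.656060 = 0.656060.
Q̄ = (S₀/π) × [bracket] = (2063/π) × 0.656060 = 430.82 W/m².
Ratio Q̄_A / Q̄_B = 59.514 / 430.82 = 0.1381.

Q̄_A / Q̄_B ≈ 0.138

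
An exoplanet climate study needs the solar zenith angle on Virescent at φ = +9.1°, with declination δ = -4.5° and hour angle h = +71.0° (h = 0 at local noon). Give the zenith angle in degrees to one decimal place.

cos θ_z = sin φ sin δ + cos φ cos δ cos h = -0.012409 + 0.320480 = 0.308071.
θ_z = arccos(0.308071) = 72.1°.

θ_z = 72.1°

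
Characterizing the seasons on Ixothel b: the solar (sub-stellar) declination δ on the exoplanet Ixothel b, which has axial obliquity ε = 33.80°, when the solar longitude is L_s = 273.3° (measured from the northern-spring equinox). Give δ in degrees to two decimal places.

sin δ = sin ε · sin L_s = sin 33.80° × sin 273.3° = -0.555373.
δ = arcsin(-0.555373) = -33.74°.

δ = -33.74°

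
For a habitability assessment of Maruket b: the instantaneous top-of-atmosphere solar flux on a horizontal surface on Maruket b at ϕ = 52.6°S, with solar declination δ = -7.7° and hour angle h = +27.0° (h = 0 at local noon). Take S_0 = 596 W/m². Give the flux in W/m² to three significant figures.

cos θ_z = sin ϕ sin δ + cos ϕ cos δ cos h = 0.106441 + 0.536296 = 0.642737.
Flux = S_0 · cos θ_z = 596 × 0.642737 = 383.1 W/m².

383 W/m²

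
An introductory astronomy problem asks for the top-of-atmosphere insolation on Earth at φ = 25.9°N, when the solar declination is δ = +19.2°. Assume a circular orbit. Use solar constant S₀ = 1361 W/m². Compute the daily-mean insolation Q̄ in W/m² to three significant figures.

cos H₀ = −tan(+25.9°) tan(+19.200°) = -0.1691, H₀ = 1.7407 rad.
Bracket: H₀ sin φ sin δ + cos φ cos δ sin H₀ = 1.7407×0.43680×0.32887 + 0.89956×0.94438×0.98560 = 0.250052 + 0.837293 = 1.087345.
Q̄ = (S₀/π) × [bracket] = (1361/π) × 1.087345 = 471.1 W/m².

Q̄ ≈ 471 W/m²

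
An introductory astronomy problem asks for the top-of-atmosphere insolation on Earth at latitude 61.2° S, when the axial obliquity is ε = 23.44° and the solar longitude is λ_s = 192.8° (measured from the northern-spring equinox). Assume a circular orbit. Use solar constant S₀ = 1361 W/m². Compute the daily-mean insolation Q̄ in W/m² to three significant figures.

Q̄ ≈ 263 W/m²

Solar declination: sin δ = sin ε · sin λ_s = sin 23.44° × sin 192.8° = -0.08813, so δ = -5.056°.
cos H₀ = −tan(-61.2°) tan(-5.056°) = -0.1609, H₀ = 1.7324 rad.
Bracket: H₀ sin φ sin δ + cos φ cos δ sin H₀ = 1.7324×-0.87631×-0.08813 + 0.48175×0.99611×0.98697 = 0.133792 + 0.473623 = 0.607415.
Q̄ = (S₀/π) × [bracket] = (1361/π) × 0.607415 = 263.1 W/m².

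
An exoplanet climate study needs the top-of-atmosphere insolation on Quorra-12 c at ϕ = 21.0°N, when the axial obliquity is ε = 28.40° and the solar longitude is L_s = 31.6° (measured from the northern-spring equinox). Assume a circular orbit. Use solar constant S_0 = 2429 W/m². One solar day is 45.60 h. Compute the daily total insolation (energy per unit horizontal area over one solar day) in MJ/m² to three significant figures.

133 MJ/m²

Solar declination: sin δ = sin ε · sin L_s = sin 28.40° × sin 31.6° = 0.24922, so δ = +14.431°.
cos h₀ = −tan(+21.0°) tan(+14.431°) = -0.0988, h₀ = 1.6697 rad.
Bracket: h₀ sin ϕ sin δ + cos ϕ cos δ sin h₀ = 1.6697×0.35837×0.24922 + 0.93358×0.96845×0.99511 = 0.149126 + 0.899704 = 1.048830.
Q̄ = (S_0/π) × [bracket] = (2429/π) × 1.048830 = 810.93 W/m².
Daily total = Q̄ × 45.60 h × 3600 s/h = 810.93 × 45.60 × 3600 / 10⁶ = 133.1 MJ/m².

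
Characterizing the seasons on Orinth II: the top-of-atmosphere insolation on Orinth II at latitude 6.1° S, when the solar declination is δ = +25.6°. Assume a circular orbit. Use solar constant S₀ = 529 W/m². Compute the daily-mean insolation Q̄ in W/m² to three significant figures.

cos H₀ = −tan(-6.1°) tan(+25.600°) = 0.0512, H₀ = 1.5196 rad.
Bracket: H₀ sin φ sin δ + cos φ cos δ sin H₀ = 1.5196×-0.10626×0.43209 + 0.99434×0.90183×0.99869 = -0.069771 + 0.895551 = 0.825780.
Q̄ = (S₀/π) × [bracket] = (529/π) × 0.825780 = 139.0 W/m².

Q̄ ≈ 139 W/m²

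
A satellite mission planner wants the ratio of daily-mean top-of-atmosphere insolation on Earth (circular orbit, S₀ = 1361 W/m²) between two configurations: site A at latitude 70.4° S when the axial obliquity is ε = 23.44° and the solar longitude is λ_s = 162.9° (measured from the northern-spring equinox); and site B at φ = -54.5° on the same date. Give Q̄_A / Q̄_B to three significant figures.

Q̄_A / Q̄_B ≈ 0.410

— Configuration A (φ=-70.4°):
Solar declination: sin δ = sin ε · sin λ_s = sin 23.44° × sin 162.9° = 0.11697, so δ = +6.717°.
cos H₀ = −tan(-70.4°) tan(+6.717°) = 0.3307, H₀ = 1.2337 rad.
Bracket: H₀ sin φ sin δ + cos φ cos δ sin H₀ = 1.2337×-0.94206×0.11697 + 0.33545×0.99314×0.94372 = -0.135945 + 0.314399 = 0.178454.
Q̄ = (S₀/π) × [bracket] = (1361/π) × 0.178454 = 77.310 W/m².
— Configuration B (φ=-54.5°):
cos H₀ = −tan(-54.5°) tan(+6.717°) = 0.1651, H₀ = 1.4049 rad.
Bracket: H₀ sin φ sin δ + cos φ cos δ sin H₀ = 1.4049×-0.81412×0.11697 + 0.58070×0.99314×0.98627 = -0.133785 + 0.568798 = 0.435013.
Q̄ = (S₀/π) × [bracket] = (1361/π) × 0.435013 = 188.46 W/m².
Ratio Q̄_A / Q̄_B = 77.310 / 188.46 = 0.4102.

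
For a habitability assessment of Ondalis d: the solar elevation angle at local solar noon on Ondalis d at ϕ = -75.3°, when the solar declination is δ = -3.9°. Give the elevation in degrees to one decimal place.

At local noon the hour angle is zero, so the zenith angle equals |ϕ − δ| = |-75.3° − (-3.900°)| = 71.400°.
Elevation = 90° − 71.400° = 18.6°.

18.6°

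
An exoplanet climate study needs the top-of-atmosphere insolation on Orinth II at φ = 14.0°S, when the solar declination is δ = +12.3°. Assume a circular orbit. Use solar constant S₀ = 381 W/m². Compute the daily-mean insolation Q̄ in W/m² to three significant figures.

cos H₀ = −tan(-14.0°) tan(+12.300°) = 0.0544, H₀ = 1.5164 rad.
Bracket: H₀ sin φ sin δ + cos φ cos δ sin H₀ = 1.5164×-0.24192×0.21303 + 0.97030×0.97705×0.99852 = -0.078150 + 0.946629 = 0.868479.
Q̄ = (S₀/π) × [bracket] = (381/π) × 0.868479 = 105.3 W/m².

Q̄ ≈ 105 W/m²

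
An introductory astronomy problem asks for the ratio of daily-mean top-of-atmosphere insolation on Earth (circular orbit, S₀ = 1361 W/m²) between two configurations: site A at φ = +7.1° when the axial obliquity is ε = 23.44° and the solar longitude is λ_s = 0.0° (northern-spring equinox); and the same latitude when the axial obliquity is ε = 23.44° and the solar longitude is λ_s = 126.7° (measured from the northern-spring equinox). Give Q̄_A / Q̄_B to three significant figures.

— Configuration A (φ=+7.1°):
Solar declination: sin δ = sin ε · sin λ_s = sin 23.44° × sin 0.0° = 0.00000, so δ = +0.000°.
cos H₀ = −tan(+7.1°) tan(+0.000°) = -0.0000, H₀ = 1.5708 rad.
Bracket: H₀ sin φ sin δ + cos φ cos δ sin H₀ = 1.5708×0.12360×0.00000 + 0.99233×1.00000×1.00000 = 0.000000 + 0.992330 = 0.992330.
Q̄ = (S₀/π) × [bracket] = (1361/π) × 0.992330 = 429.90 W/m².
— Configuration B (φ=+7.1°):
Solar declination: sin δ = sin ε · sin λ_s = sin 23.44° × sin 126.7° = 0.31894, so δ = +18.599°.
cos H₀ = −tan(+7.1°) tan(+18.599°) = -0.0419, H₀ = 1.6127 rad.
Bracket: H₀ sin φ sin δ + cos φ cos δ sin H₀ = 1.6127×0.12360×0.31894 + 0.99233×0.94778×0.99912 = 0.063574 + 0.939683 = 1.003257.
Q̄ = (S₀/π) × [bracket] = (1361/π) × 1.003257 = 434.63 W/m².
Ratio Q̄_A / Q̄_B = 429.90 / 434.63 = 0.9891.

Q̄_A / Q̄_B ≈ 0.989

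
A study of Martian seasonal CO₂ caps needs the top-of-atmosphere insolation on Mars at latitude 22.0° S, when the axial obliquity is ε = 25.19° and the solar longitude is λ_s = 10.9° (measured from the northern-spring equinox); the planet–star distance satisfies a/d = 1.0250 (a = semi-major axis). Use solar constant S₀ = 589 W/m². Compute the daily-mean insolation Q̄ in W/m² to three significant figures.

Solar declination: sin δ = sin ε · sin λ_s = sin 25.19° × sin 10.9° = 0.08048, so δ = +4.616°.
cos H₀ = −tan(-22.0°) tan(+4.616°) = 0.0326, H₀ = 1.5382 rad.
Bracket: H₀ sin φ sin δ + cos φ cos δ sin H₀ = 1.5382×-0.37461×0.08048 + 0.92718×0.99676×0.99947 = -0.046375 + 0.923686 = 0.877311.
Inverse-square distance factor (a/d)² = 1.0250² = 1.050625.
Q̄ = (S₀/π) × 1.050625 × [bracket] = (589/π) × 1.050625 × 0.877311 = 172.8 W/m².

Q̄ ≈ 173 W/m²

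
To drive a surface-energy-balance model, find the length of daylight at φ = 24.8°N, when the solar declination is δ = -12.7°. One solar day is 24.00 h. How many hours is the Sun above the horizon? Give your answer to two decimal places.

11.20 h

cos H₀ = −tan φ · tan δ = −tan(+24.8°) × tan(-12.700°) = 0.1041, so H₀ = 1.4665 rad = 84.02°.
Daylight = 2H₀/(2π) × 24.00 h = (1.4665/π) × 24.00 = 11.20 h.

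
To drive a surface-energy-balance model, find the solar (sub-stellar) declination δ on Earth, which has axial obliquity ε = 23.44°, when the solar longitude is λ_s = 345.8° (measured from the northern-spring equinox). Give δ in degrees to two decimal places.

sin δ = sin ε · sin λ_s = sin 23.44° × sin 345.8° = -0.097580.
δ = arcsin(-0.097580) = -5.60°.

δ = -5.60°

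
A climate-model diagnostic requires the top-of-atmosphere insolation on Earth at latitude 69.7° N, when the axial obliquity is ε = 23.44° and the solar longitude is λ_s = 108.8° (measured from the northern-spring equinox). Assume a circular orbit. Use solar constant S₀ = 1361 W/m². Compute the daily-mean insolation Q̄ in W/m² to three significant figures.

Solar declination: sin δ = sin ε · sin λ_s = sin 23.44° × sin 108.8° = 0.37657, so δ = +22.121°.
cos H₀ = −tan(+69.7°) tan(+22.121°) = -1.0989 ≤ −1 ⇒ polar day, H₀ = π.
Bracket: H₀ sin φ sin δ + cos φ cos δ sin H₀ = 3.1416×0.93789×0.37657 + 0.34694×0.92639×0.00000 = 1.109554 + 0.000000 = 1.109554.
Q̄ = (S₀/π) × [bracket] = (1361/π) × 1.109554 = 480.7 W/m².

Q̄ ≈ 481 W/m²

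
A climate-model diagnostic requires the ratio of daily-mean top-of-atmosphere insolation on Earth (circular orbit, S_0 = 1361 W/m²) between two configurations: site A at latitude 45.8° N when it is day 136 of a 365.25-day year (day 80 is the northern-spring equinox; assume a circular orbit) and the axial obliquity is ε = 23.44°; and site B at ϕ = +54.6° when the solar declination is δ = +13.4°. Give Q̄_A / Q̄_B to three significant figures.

Q̄_A / Q̄_B ≈ 1.20

— Configuration A (ϕ=+45.8°):
Solar longitude: L_s = 360° × (136 − 80)/365.25 = 55.195°.
sin δ = sin 23.44° × sin 55.195° = 0.32662, so δ = +19.064°.
cos h₀ = −tan(+45.8°) tan(+19.064°) = -0.3554, h₀ = 1.9341 rad.
Bracket: h₀ sin ϕ sin δ + cos ϕ cos δ sin h₀ = 1.9341×0.71691×0.32662 + 0.69717×0.94515×0.93473 = 0.452883 + 0.615922 = 1.068805.
Q̄ = (S_0/π) × [bracket] = (1361/π) × 1.068805 = 463.03 W/m².
— Configuration B (ϕ=+54.6°):
cos h₀ = −tan(+54.6°) tan(+13.400°) = -0.3352, h₀ = 1.9126 rad.
Bracket: h₀ sin ϕ sin δ + cos ϕ cos δ sin h₀ = 1.9126×0.81513×0.23175 + 0.57928×0.97278×0.94214 = 0.361302 + 0.530907 = 0.892209.
Q̄ = (S_0/π) × [bracket] = (1361/π) × 0.892209 = 386.52 W/m².
Ratio Q̄_A / Q̄_B = 463.03 / 386.52 = 1.198.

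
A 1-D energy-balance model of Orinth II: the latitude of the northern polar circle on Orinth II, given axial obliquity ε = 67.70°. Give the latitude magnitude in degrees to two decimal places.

The polar circle is the lowest latitude that experiences at least one full rotation of continuous daylight at the northern-summer solstice; it lies at |ϕ| = 90° − ε = 90° − 67.70° = 22.30°.

22.30°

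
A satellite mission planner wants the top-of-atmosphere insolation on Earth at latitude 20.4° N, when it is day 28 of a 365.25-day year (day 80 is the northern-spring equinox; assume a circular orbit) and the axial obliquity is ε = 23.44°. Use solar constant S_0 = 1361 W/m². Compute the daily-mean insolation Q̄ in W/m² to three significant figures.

Solar longitude: L_s = 360° × (28 − 80)/365.25 = -51.253°, i.e. -51.253° + 360° = 308.747°.
sin δ = sin 23.44° × sin 308.747° = -0.31024, so δ = -18.074°.
cos h₀ = −tan(+20.4°) tan(-18.074°) = 0.1214, h₀ = 1.4491 rad.
Bracket: h₀ sin ϕ sin δ + cos ϕ cos δ sin h₀ = 1.4491×0.34857×-0.31024 + 0.93728×0.95066×0.99261 = -0.156706 + 0.884450 = 0.727744.
Q̄ = (S_0/π) × [bracket] = (1361/π) × 0.727744 = 315.3 W/m².

Q̄ ≈ 315 W/m²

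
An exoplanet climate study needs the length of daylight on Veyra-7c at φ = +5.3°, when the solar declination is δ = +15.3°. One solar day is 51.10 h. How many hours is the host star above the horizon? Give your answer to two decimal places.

25.96 h

cos H₀ = −tan φ · tan δ = −tan(+5.3°) × tan(+15.300°) = -0.0254, so H₀ = 1.5962 rad = 91.45°.
Daylight = 2H₀/(2π) × 51.10 h = (1.5962/π) × 51.10 = 25.96 h.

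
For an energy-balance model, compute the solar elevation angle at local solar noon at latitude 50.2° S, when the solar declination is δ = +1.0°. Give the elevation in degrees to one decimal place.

At local noon the hour angle is zero, so the zenith angle equals |φ − δ| = |-50.2° − (+1.000°)| = 51.200°.
Elevation = 90° − 51.200° = 38.8°.

38.8°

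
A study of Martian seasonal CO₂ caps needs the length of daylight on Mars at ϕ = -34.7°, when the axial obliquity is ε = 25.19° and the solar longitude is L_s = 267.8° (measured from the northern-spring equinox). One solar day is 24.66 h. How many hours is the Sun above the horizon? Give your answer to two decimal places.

14.93 h

Solar declination: sin δ = sin ε · sin L_s = sin 25.19° × sin 267.8° = -0.42531, so δ = -25.170°.
cos h₀ = −tan ϕ · tan δ = −tan(-34.7°) × tan(-25.170°) = -0.3254, so h₀ = 1.9022 rad = 108.99°.
Daylight = 2h₀/(2π) × 24.66 h = (1.9022/π) × 24.66 = 14.93 h.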